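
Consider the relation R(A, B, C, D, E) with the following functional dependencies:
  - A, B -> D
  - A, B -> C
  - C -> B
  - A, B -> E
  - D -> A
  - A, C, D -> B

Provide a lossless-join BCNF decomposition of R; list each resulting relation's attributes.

{A, D}; {B, C}; {C, D, E}

Candidate keys of the original relation: {A, B}, {A, C}, {B, D}, {C, D}.
Within {A, B, C, D, E}: {C}⁺ ∩ {A, B, C, D, E} = {B, C}, not the whole set, so C -> B violates BCNF; decompose into {B, C} and {A, C, D, E}.
{B, C}: every determinant is a superkey — BCNF.
Within {A, C, D, E}: {D}⁺ ∩ {A, C, D, E} = {A, D}, not the whole set, so D -> A violates BCNF; decompose into {A, D} and {C, D, E}.
{A, D}: every determinant is a superkey — BCNF.
{C, D, E}: every determinant is a superkey — BCNF.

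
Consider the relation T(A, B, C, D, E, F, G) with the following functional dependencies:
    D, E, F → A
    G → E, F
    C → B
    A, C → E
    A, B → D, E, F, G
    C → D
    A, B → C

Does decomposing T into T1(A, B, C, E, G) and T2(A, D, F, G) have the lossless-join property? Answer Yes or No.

T1 ∩ T2 = {A, G}; its closure under F is {A, E, F, G}.
T1 ⊄ {A, E, F, G} and T2 ⊄ {A, E, F, G}, so the split is lossy.

No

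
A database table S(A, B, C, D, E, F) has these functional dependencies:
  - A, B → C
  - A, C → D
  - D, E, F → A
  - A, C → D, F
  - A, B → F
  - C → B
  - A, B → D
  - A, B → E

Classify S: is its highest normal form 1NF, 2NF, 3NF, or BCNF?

Candidate keys: {A, B}, {A, C}, {B, D, E, F}, {C, D, E, F}. Prime attributes: {A, B, C, D, E, F}.
D, E, F → A: {D, E, F}⁺ = {A, D, E, F}, which is not all of the attributes, so the left side is not a superkey — BCNF is violated.
Its right-hand attributes {A} are all prime, as are those of every other non-superkey FD — the relation is in 3NF.

3NF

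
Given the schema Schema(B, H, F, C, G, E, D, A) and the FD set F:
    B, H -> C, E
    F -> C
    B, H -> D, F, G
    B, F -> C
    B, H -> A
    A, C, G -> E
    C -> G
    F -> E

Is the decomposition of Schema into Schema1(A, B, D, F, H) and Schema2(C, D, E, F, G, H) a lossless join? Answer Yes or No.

Yes

The shared attributes are {D, F, H} and {D, F, H}⁺ = {C, D, E, F, G, H}.
Schema2 is contained in that closure, so Schema1 ∩ Schema2 -> Schema2 holds and the join is lossless.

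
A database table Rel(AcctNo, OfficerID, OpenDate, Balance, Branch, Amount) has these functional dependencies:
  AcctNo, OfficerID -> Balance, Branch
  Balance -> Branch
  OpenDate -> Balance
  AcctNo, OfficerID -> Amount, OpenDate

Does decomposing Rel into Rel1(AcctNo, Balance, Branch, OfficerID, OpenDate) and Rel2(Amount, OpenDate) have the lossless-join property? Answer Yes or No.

No

The shared attributes are {OpenDate} and {OpenDate}⁺ = {Balance, Branch, OpenDate}.
Rel1 ⊄ {Balance, Branch, OpenDate} and Rel2 ⊄ {Balance, Branch, OpenDate}, so the split is lossy.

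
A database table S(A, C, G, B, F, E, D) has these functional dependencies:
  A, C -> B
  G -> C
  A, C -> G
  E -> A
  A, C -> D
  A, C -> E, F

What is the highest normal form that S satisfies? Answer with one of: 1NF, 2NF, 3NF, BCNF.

3NF

Candidate keys: {A, C}, {A, G}, {C, E}, {E, G}. Prime attributes: {A, C, E, G}.
G -> C: {G}⁺ = {C, G}, which is not all of the attributes, so the left side is not a superkey — BCNF is violated.
Its right-hand attributes {C} are all prime, as are those of every other non-superkey FD — the relation is in 3NF.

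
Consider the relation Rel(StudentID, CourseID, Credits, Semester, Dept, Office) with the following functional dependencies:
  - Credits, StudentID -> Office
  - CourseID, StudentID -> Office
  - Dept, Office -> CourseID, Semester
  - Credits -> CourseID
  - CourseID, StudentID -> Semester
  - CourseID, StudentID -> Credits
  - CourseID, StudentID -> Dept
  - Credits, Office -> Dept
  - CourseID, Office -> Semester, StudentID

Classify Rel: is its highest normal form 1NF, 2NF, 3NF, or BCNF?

Candidate keys: {CourseID, Office}, {CourseID, StudentID}, {Credits, Office}, {Credits, StudentID}, {Dept, Office}. Prime attributes: {CourseID, Credits, Dept, Office, StudentID}.
Credits -> CourseID breaks BCNF: {Credits}⁺ = {CourseID, Credits}, so {Credits} is not a superkey.
But every attribute on its right side ({CourseID}) is prime, and the same holds for every other non-superkey FD, so 3NF still holds.

3NF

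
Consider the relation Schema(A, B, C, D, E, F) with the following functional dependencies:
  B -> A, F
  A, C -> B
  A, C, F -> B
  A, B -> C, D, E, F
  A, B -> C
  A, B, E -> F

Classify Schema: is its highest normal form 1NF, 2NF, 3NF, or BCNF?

BCNF

Candidate keys: {A, C}, {B}. Prime attributes: {A, B, C}.
The left-hand side of every FD is a superkey, so BCNF is satisfied.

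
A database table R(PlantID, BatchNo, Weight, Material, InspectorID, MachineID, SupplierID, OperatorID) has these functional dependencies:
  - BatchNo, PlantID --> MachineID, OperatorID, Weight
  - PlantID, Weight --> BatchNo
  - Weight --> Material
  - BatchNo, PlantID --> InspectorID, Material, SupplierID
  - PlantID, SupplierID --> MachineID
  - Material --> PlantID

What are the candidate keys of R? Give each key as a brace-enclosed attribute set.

{Weight}⁺ = {BatchNo, InspectorID, MachineID, Material, OperatorID, PlantID, SupplierID, Weight} — all of the relation — so {Weight} is a candidate key.
{BatchNo, Material}⁺ = {BatchNo, InspectorID, MachineID, Material, OperatorID, PlantID, SupplierID, Weight} — all of the relation — so {BatchNo, Material} is a candidate key.
{BatchNo, PlantID}⁺ = {BatchNo, InspectorID, MachineID, Material, OperatorID, PlantID, SupplierID, Weight} — all of the relation — so {BatchNo, PlantID} is a candidate key.
These are minimal and exhaustive — every other superkey contains one of them.

{BatchNo, Material}, {BatchNo, PlantID}, {Weight}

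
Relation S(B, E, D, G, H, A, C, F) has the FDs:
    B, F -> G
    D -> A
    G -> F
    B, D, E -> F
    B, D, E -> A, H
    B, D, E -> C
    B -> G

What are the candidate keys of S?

Attributes never on any right-hand side: {B, D, E} — every candidate key must contain all of them.
{B, D, E} is a candidate key since {B, D, E}⁺ = {A, B, C, D, E, F, G, H} covers every attribute.
Every other attribute set either contains this one or has a smaller closure.

{B, D, E}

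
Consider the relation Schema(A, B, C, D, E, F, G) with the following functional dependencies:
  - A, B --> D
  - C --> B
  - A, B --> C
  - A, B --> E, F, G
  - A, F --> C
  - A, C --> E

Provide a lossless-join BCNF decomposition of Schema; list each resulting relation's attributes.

Candidate keys of the original relation: {A, B}, {A, C}, {A, F}.
Within {A, B, C, D, E, F, G}: {C}⁺ ∩ {A, B, C, D, E, F, G} = {B, C}, not the whole set, so C --> B violates BCNF; decompose into {B, C} and {A, C, D, E, F, G}.
{B, C} has no BCNF violation.
{A, C, D, E, F, G} has no BCNF violation.

{A, C, D, E, F, G}; {B, C}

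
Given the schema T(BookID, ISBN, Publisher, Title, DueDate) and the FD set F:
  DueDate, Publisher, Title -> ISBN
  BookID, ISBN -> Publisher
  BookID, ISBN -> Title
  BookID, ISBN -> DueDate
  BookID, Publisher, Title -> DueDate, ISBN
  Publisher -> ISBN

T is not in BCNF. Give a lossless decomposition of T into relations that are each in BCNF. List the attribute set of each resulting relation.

{BookID, DueDate, Publisher, Title}; {ISBN, Publisher}

Candidate keys of the original relation: {BookID, ISBN}, {BookID, Publisher}.
In {BookID, DueDate, ISBN, Publisher, Title}, {DueDate, Publisher, Title} is not a superkey ({DueDate, Publisher, Title}⁺ restricted to this set is {DueDate, ISBN, Publisher, Title}), so split on DueDate, Publisher, Title -> ISBN into {DueDate, ISBN, Publisher, Title} and {BookID, DueDate, Publisher, Title}.
In {DueDate, ISBN, Publisher, Title}, {Publisher} is not a superkey ({Publisher}⁺ restricted to this set is {ISBN, Publisher}), so split on Publisher -> ISBN into {ISBN, Publisher} and {DueDate, Publisher, Title}.
{ISBN, Publisher}: every determinant is a superkey — BCNF.
{DueDate, Publisher, Title}: every determinant is a superkey — BCNF.
{BookID, DueDate, Publisher, Title}: every determinant is a superkey — BCNF.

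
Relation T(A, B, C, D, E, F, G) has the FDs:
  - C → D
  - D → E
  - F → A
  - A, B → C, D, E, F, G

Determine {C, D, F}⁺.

Start with {C, D, F}.
D → E applies; add {E} → now {C, D, E, F}.
F → A applies; add {A} → now {A, C, D, E, F}.
No further FD applies.

{A, C, D, E, F}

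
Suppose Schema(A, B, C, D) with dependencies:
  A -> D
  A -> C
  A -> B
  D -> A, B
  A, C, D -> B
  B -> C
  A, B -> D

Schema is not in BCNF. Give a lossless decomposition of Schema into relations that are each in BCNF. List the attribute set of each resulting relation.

Candidate keys of the original relation: {A}, {D}.
In {A, B, C, D}, {B} is not a superkey ({B}⁺ restricted to this set is {B, C}), so split on B -> C into {B, C} and {A, B, D}.
{B, C}: every determinant is a superkey — BCNF.
{A, B, D}: every determinant is a superkey — BCNF.

{A, B, D}; {B, C}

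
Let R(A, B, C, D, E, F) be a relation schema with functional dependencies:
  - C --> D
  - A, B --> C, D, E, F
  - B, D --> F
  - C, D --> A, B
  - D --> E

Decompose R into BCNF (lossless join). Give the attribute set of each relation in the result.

{A, B, C, D}; {B, D, F}; {D, E}

Candidate keys of the original relation: {A, B}, {C}.
Within {A, B, C, D, E, F}: {B, D}⁺ ∩ {A, B, C, D, E, F} = {B, D, E, F}, not the whole set, so B, D --> E, F violates BCNF; decompose into {B, D, E, F} and {A, B, C, D}.
Within {B, D, E, F}: {D}⁺ ∩ {B, D, E, F} = {D, E}, not the whole set, so D --> E violates BCNF; decompose into {D, E} and {B, D, F}.
{D, E}: every determinant is a superkey — BCNF.
{B, D, F}: every determinant is a superkey — BCNF.
{A, B, C, D}: every determinant is a superkey — BCNF.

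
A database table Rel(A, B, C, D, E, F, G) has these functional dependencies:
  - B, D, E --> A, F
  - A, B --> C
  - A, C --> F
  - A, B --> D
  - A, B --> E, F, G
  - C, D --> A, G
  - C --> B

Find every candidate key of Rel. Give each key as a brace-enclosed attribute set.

{A, B}⁺ = {A, B, C, D, E, F, G}, which is every attribute, so {A, B} is a candidate key.
{A, C}⁺ = {A, B, C, D, E, F, G}, which is every attribute, so {A, C} is a candidate key.
{C, D}⁺ = {A, B, C, D, E, F, G}, which is every attribute, so {C, D} is a candidate key.
{B, D, E}⁺ = {A, B, C, D, E, F, G}, which is every attribute, so {B, D, E} is a candidate key.
No proper subset of any of these is a key, and no other minimal superkey exists.

{A, B}, {A, C}, {B, D, E}, {C, D}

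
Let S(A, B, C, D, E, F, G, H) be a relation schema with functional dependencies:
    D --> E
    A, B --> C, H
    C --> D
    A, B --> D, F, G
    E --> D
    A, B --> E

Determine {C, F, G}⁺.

{C, D, E, F, G}

Start with {C, F, G}.
C --> D applies; add {D} → now {C, D, F, G}.
D --> E applies; add {E} → now {C, D, E, F, G}.
No further FD applies.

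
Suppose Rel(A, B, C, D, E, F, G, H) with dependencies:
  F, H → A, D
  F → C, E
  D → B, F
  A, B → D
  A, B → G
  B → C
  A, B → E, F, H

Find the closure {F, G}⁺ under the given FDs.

{C, E, F, G}

Start with {F, G}.
F → C, E applies; add {C, E} → now {C, E, F, G}.
No further FD applies.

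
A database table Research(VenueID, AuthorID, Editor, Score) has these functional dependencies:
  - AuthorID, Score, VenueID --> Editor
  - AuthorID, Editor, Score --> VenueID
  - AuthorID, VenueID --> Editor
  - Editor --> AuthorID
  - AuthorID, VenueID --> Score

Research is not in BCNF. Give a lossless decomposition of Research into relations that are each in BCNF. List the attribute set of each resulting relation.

{AuthorID, Editor}; {Editor, Score, VenueID}

Candidate keys of the original relation: {AuthorID, VenueID}, {Editor, Score}, {Editor, VenueID}.
Within {AuthorID, Editor, Score, VenueID}: {Editor}⁺ ∩ {AuthorID, Editor, Score, VenueID} = {AuthorID, Editor}, not the whole set, so Editor --> AuthorID violates BCNF; decompose into {AuthorID, Editor} and {Editor, Score, VenueID}.
{AuthorID, Editor} has no BCNF violation.
{Editor, Score, VenueID} has no BCNF violation.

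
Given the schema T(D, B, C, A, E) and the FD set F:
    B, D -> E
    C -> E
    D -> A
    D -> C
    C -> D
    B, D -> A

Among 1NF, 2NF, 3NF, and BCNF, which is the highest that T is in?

1NF

Candidate keys: {B, C}, {B, D}. Prime attributes: {B, C, D}.
C -> E breaks BCNF: {C}⁺ = {A, C, D, E}, so {C} is not a superkey.
Because {E} is non-prime and the left side of C -> E is not a superkey, the relation is not in 3NF.
{C} is a proper subset of the key {B, C}, and {C}⁺ contains the non-prime attributes {A, E} — a partial dependency, so 2NF is violated.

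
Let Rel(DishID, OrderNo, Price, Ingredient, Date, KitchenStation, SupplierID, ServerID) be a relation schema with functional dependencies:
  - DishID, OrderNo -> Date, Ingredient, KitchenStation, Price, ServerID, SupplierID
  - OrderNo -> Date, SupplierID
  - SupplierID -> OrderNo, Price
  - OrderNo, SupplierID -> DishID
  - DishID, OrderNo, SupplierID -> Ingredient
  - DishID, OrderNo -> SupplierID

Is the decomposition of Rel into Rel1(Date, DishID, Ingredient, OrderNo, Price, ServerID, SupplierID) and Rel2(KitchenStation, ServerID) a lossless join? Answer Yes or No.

The shared attributes are {ServerID} and {ServerID}⁺ = {ServerID}.
Rel1 ⊄ {ServerID} and Rel2 ⊄ {ServerID}, so the split is lossy.

No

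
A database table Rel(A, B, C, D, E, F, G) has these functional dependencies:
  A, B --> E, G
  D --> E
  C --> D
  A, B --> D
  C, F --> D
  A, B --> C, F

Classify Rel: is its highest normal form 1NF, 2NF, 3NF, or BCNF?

Candidate key: {A, B}. Prime attributes: {A, B}.
D --> E: {D}⁺ = {D, E}, which is not all of the attributes, so the left side is not a superkey — BCNF is violated.
D --> E determines the non-prime attribute {E} from a non-superkey — 3NF is violated.
No non-prime attribute depends on a proper subset of any candidate key, so 2NF holds.

2NF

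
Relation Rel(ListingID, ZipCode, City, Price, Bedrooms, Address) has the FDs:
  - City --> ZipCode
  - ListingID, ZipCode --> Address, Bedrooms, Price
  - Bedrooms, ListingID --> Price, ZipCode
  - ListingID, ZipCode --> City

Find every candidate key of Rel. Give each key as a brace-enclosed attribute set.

{Bedrooms, ListingID}, {City, ListingID}, {ListingID, ZipCode}

{ListingID} never appears on the right of any FD, so every key must include it.
{Bedrooms, ListingID}⁺ = {Address, Bedrooms, City, ListingID, Price, ZipCode}, which is every attribute, so {Bedrooms, ListingID} is a candidate key.
{City, ListingID}⁺ = {Address, Bedrooms, City, ListingID, Price, ZipCode}, which is every attribute, so {City, ListingID} is a candidate key.
{ListingID, ZipCode}⁺ = {Address, Bedrooms, City, ListingID, Price, ZipCode}, which is every attribute, so {ListingID, ZipCode} is a candidate key.
These are minimal and exhaustive — every other superkey contains one of them.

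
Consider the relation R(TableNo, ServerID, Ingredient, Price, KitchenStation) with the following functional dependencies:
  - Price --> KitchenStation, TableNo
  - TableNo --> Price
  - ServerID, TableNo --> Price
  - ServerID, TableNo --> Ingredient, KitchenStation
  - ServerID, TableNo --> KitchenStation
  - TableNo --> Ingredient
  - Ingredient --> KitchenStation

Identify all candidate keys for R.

Attributes never on any right-hand side: {ServerID} — every candidate key must contain it.
Closure of {Price, ServerID} is {Ingredient, KitchenStation, Price, ServerID, TableNo}, the whole schema; {Price, ServerID} is a candidate key.
Closure of {ServerID, TableNo} is {Ingredient, KitchenStation, Price, ServerID, TableNo}, the whole schema; {ServerID, TableNo} is a candidate key.
Any other superkey properly contains one of these, so there are no further candidate keys.

{Price, ServerID}, {ServerID, TableNo}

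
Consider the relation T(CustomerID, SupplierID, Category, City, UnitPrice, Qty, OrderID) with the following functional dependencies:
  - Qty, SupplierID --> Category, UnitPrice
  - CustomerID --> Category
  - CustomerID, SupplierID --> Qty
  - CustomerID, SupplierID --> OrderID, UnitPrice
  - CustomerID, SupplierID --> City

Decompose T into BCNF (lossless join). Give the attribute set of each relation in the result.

{Category, Qty, SupplierID, UnitPrice}; {City, CustomerID, OrderID, Qty, SupplierID}

Candidate key of the original relation: {CustomerID, SupplierID}.
In {Category, City, CustomerID, OrderID, Qty, SupplierID, UnitPrice}, {Qty, SupplierID} is not a superkey ({Qty, SupplierID}⁺ restricted to this set is {Category, Qty, SupplierID, UnitPrice}), so split on Qty, SupplierID --> Category, UnitPrice into {Category, Qty, SupplierID, UnitPrice} and {City, CustomerID, OrderID, Qty, SupplierID}.
{Category, Qty, SupplierID, UnitPrice}: every determinant is a superkey — BCNF.
{City, CustomerID, OrderID, Qty, SupplierID}: every determinant is a superkey — BCNF.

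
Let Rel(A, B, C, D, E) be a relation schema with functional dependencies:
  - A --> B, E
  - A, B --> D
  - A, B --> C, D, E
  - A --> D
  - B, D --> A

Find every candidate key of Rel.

Closure of {A} is {A, B, C, D, E}, the whole schema; {A} is a candidate key.
Closure of {B, D} is {A, B, C, D, E}, the whole schema; {B, D} is a candidate key.
These are minimal and exhaustive — every other superkey contains one of them.

{A}, {B, D}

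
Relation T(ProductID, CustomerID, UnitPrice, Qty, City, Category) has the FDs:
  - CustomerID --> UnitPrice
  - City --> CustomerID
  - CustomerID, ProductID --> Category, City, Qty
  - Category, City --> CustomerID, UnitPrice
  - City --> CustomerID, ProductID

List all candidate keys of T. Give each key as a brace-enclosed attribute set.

{City}⁺ = {Category, City, CustomerID, ProductID, Qty, UnitPrice}, which is every attribute, so {City} is a candidate key.
{CustomerID, ProductID}⁺ = {Category, City, CustomerID, ProductID, Qty, UnitPrice}, which is every attribute, so {CustomerID, ProductID} is a candidate key.
These are minimal and exhaustive — every other superkey contains one of them.

{City}, {CustomerID, ProductID}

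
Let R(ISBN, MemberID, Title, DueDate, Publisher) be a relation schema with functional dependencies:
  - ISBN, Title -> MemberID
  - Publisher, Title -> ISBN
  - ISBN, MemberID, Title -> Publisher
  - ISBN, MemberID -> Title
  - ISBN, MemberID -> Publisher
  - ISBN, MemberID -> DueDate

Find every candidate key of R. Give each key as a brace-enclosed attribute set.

{ISBN, MemberID}⁺ = {DueDate, ISBN, MemberID, Publisher, Title} — all of the relation — so {ISBN, MemberID} is a candidate key.
{ISBN, Title}⁺ = {DueDate, ISBN, MemberID, Publisher, Title} — all of the relation — so {ISBN, Title} is a candidate key.
{Publisher, Title}⁺ = {DueDate, ISBN, MemberID, Publisher, Title} — all of the relation — so {Publisher, Title} is a candidate key.
No proper subset of any of these is a key, and no other minimal superkey exists.

{ISBN, MemberID}, {ISBN, Title}, {Publisher, Title}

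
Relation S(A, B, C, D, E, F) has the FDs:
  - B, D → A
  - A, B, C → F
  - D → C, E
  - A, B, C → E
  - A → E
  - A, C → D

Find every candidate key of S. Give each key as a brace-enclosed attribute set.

Attributes never on any right-hand side: {B} — every candidate key must contain it.
{B, D} is a candidate key since {B, D}⁺ = {A, B, C, D, E, F} covers every attribute.
{A, B, C} is a candidate key since {A, B, C}⁺ = {A, B, C, D, E, F} covers every attribute.
These are minimal and exhaustive — every other superkey contains one of them.

{A, B, C}, {B, D}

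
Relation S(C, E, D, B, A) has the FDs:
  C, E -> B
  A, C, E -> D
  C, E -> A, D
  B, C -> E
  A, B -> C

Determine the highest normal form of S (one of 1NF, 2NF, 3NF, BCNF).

Candidate keys: {A, B}, {B, C}, {C, E}. Prime attributes: {A, B, C, E}.
Every FD has a superkey on the left, so the relation is in BCNF.

BCNF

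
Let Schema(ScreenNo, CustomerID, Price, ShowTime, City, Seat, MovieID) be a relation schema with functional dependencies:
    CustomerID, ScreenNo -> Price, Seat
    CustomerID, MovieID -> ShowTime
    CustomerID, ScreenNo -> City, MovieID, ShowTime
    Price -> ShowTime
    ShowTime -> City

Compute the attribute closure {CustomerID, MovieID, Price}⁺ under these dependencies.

{City, CustomerID, MovieID, Price, ShowTime}

Start with {CustomerID, MovieID, Price}.
CustomerID, MovieID -> ShowTime applies; add {ShowTime} → now {CustomerID, MovieID, Price, ShowTime}.
ShowTime -> City applies; add {City} → now {City, CustomerID, MovieID, Price, ShowTime}.
No further FD applies.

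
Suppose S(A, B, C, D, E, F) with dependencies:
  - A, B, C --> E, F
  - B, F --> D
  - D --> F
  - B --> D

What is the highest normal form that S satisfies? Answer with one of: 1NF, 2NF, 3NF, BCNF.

1NF

Candidate key: {A, B, C}. Prime attributes: {A, B, C}.
For B, F --> D we have {B, F}⁺ = {B, D, F}; {B, F} is not a superkey, so BCNF fails.
B, F --> D has non-prime {D} on the right and a non-superkey on the left, so 3NF fails.
The proper key subset {B} of {A, B, C} determines non-prime {D, F}, so the relation is not even in 2NF.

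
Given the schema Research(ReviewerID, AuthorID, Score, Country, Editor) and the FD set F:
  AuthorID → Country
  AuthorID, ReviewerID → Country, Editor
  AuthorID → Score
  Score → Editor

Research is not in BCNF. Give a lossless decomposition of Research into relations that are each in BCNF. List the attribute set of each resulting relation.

{AuthorID, Country, Score}; {AuthorID, ReviewerID}; {Editor, Score}

Candidate key of the original relation: {AuthorID, ReviewerID}.
Within {AuthorID, Country, Editor, ReviewerID, Score}: {AuthorID}⁺ ∩ {AuthorID, Country, Editor, ReviewerID, Score} = {AuthorID, Country, Editor, Score}, not the whole set, so AuthorID → Country, Editor, Score violates BCNF; decompose into {AuthorID, Country, Editor, Score} and {AuthorID, ReviewerID}.
Within {AuthorID, Country, Editor, Score}: {Score}⁺ ∩ {AuthorID, Country, Editor, Score} = {Editor, Score}, not the whole set, so Score → Editor violates BCNF; decompose into {Editor, Score} and {AuthorID, Country, Score}.
{Editor, Score} is in BCNF.
{AuthorID, Country, Score} is in BCNF.
{AuthorID, ReviewerID} is in BCNF.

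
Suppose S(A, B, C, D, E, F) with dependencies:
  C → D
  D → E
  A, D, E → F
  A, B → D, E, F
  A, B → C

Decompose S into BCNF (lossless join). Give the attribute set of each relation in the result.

Candidate key of the original relation: {A, B}.
In {A, B, C, D, E, F}, {C} is not a superkey ({C}⁺ restricted to this set is {C, D, E}), so split on C → D, E into {C, D, E} and {A, B, C, F}.
In {C, D, E}, {D} is not a superkey ({D}⁺ restricted to this set is {D, E}), so split on D → E into {D, E} and {C, D}.
{D, E} has no BCNF violation.
{C, D} has no BCNF violation.
In {A, B, C, F}, {A, C} is not a superkey ({A, C}⁺ restricted to this set is {A, C, F}), so split on A, C → F into {A, C, F} and {A, B, C}.
{A, C, F} has no BCNF violation.
{A, B, C} has no BCNF violation.

{A, B, C}; {A, C, F}; {C, D}; {D, E}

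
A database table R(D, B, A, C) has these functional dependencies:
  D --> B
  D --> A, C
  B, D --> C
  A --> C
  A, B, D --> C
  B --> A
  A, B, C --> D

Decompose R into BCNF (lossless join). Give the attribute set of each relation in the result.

{A, B, D}; {A, C}

Candidate keys of the original relation: {B}, {D}.
In {A, B, C, D}, {A} is not a superkey ({A}⁺ restricted to this set is {A, C}), so split on A --> C into {A, C} and {A, B, D}.
{A, C} is in BCNF.
{A, B, D} is in BCNF.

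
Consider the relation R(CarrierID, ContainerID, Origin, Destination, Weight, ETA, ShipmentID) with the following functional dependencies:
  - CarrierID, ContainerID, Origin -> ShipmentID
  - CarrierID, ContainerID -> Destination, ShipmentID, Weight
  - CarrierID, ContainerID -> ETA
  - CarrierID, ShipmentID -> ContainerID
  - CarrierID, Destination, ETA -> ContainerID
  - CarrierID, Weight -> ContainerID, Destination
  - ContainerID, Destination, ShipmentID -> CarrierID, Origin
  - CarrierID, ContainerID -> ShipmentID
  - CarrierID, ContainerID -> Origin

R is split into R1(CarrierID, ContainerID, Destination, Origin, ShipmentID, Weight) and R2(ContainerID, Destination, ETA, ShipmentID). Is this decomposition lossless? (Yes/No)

The shared attributes are {ContainerID, Destination, ShipmentID} and {ContainerID, Destination, ShipmentID}⁺ = {CarrierID, ContainerID, Destination, ETA, Origin, ShipmentID, Weight}.
R1 is contained in that closure, so R1 ∩ R2 -> R1 holds and the join is lossless.

Yes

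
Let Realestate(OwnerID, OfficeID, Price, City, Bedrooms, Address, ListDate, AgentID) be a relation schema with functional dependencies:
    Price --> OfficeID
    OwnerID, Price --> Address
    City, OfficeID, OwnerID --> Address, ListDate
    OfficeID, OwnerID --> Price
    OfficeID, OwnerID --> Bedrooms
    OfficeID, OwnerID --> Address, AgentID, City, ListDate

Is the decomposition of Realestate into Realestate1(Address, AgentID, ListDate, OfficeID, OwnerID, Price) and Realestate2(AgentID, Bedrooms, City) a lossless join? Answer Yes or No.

Realestate1 ∩ Realestate2 = {AgentID}; its closure under F is {AgentID}.
Neither Realestate1 nor Realestate2 is contained in that closure, so the decomposition is lossy.

No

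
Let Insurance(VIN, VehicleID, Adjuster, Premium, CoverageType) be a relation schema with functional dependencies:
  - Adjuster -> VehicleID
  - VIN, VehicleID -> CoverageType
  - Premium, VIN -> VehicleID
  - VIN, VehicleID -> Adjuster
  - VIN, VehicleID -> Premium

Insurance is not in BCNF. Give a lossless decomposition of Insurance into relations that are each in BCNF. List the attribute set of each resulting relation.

Candidate keys of the original relation: {Adjuster, VIN}, {Premium, VIN}, {VIN, VehicleID}.
{Adjuster, CoverageType, Premium, VIN, VehicleID}: {Adjuster} determines {Adjuster, VehicleID} here but is not a superkey — split on Adjuster -> VehicleID, giving {Adjuster, VehicleID} and {Adjuster, CoverageType, Premium, VIN}.
{Adjuster, VehicleID}: every determinant is a superkey — BCNF.
{Adjuster, CoverageType, Premium, VIN}: every determinant is a superkey — BCNF.

{Adjuster, CoverageType, Premium, VIN}; {Adjuster, VehicleID}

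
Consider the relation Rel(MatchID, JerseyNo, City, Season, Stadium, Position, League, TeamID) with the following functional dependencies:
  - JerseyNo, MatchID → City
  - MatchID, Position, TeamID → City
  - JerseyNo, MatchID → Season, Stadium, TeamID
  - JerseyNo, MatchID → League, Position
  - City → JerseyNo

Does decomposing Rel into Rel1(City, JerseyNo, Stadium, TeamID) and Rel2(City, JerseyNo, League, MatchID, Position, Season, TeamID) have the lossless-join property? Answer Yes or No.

The shared attributes are {City, JerseyNo, TeamID} and {City, JerseyNo, TeamID}⁺ = {City, JerseyNo, TeamID}.
Neither Rel1 nor Rel2 is contained in that closure, so the decomposition is lossy.

No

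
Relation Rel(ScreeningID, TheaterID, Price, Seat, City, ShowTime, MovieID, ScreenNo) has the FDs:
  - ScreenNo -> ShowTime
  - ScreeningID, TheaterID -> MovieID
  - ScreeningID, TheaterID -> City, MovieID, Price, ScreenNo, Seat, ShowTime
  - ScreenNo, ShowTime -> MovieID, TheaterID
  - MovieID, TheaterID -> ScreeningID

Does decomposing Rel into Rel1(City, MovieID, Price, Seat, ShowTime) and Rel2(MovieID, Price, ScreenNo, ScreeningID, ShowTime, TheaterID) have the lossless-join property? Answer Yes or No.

No

The shared attributes are {MovieID, Price, ShowTime} and {MovieID, Price, ShowTime}⁺ = {MovieID, Price, ShowTime}.
Rel1 ⊄ {MovieID, Price, ShowTime} and Rel2 ⊄ {MovieID, Price, ShowTime}, so the split is lossy.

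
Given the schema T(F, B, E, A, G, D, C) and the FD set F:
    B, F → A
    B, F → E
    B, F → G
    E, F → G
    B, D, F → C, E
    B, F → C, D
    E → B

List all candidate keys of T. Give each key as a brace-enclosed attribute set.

{F} never appears on the right of any FD, so every key must include it.
{B, F} is a candidate key since {B, F}⁺ = {A, B, C, D, E, F, G} covers every attribute.
{E, F} is a candidate key since {E, F}⁺ = {A, B, C, D, E, F, G} covers every attribute.
These are minimal and exhaustive — every other superkey contains one of them.

{B, F}, {E, F}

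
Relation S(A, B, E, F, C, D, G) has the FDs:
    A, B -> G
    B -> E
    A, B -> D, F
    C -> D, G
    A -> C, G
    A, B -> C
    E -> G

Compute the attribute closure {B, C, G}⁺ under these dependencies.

{B, C, D, E, G}

Start with {B, C, G}.
B -> E applies; add {E} → now {B, C, E, G}.
C -> D, G applies; add {D} → now {B, C, D, E, G}.
No further FD applies.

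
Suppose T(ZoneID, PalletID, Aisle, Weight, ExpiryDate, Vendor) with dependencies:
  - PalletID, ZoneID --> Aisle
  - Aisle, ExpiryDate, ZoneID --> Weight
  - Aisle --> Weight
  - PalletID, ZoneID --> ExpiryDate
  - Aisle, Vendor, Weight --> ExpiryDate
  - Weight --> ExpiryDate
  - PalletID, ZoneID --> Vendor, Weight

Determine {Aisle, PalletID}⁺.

Start with {Aisle, PalletID}.
Aisle --> Weight applies; add {Weight} → now {Aisle, PalletID, Weight}.
Weight --> ExpiryDate applies; add {ExpiryDate} → now {Aisle, ExpiryDate, PalletID, Weight}.
No further FD applies.

{Aisle, ExpiryDate, PalletID, Weight}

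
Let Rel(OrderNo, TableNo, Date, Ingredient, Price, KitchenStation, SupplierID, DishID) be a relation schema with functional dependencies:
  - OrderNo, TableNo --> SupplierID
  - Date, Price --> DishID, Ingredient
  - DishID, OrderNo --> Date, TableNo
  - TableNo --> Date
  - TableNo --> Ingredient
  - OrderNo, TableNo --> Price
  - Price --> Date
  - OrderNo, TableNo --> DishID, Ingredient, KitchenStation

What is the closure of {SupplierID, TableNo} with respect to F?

Start with {SupplierID, TableNo}.
TableNo --> Date applies; add {Date} → now {Date, SupplierID, TableNo}.
TableNo --> Ingredient applies; add {Ingredient} → now {Date, Ingredient, SupplierID, TableNo}.
No further FD applies.

{Date, Ingredient, SupplierID, TableNo}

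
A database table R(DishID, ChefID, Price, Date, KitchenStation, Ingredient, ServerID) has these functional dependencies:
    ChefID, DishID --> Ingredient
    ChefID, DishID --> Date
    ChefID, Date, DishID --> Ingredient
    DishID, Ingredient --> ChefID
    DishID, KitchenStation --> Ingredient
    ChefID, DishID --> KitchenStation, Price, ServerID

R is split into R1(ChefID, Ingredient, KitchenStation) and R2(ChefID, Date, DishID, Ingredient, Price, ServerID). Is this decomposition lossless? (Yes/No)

The shared attributes are {ChefID, Ingredient} and {ChefID, Ingredient}⁺ = {ChefID, Ingredient}.
R1 ⊄ {ChefID, Ingredient} and R2 ⊄ {ChefID, Ingredient}, so the split is lossy.

No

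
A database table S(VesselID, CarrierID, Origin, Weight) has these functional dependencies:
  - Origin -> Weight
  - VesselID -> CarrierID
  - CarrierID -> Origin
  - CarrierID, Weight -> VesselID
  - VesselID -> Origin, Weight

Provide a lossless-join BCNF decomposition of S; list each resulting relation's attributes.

Candidate keys of the original relation: {CarrierID}, {VesselID}.
{CarrierID, Origin, VesselID, Weight}: {Origin} determines {Origin, Weight} here but is not a superkey — split on Origin -> Weight, giving {Origin, Weight} and {CarrierID, Origin, VesselID}.
{Origin, Weight} is in BCNF.
{CarrierID, Origin, VesselID} is in BCNF.

{CarrierID, Origin, VesselID}; {Origin, Weight}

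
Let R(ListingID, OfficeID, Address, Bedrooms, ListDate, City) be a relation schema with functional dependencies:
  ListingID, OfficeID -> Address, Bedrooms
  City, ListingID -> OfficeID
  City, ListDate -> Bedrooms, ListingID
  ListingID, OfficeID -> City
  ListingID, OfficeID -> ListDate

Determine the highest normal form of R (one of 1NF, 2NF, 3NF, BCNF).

Candidate keys: {City, ListDate}, {City, ListingID}, {ListingID, OfficeID}. Prime attributes: {City, ListDate, ListingID, OfficeID}.
Every FD has a superkey on the left, so the relation is in BCNF.

BCNF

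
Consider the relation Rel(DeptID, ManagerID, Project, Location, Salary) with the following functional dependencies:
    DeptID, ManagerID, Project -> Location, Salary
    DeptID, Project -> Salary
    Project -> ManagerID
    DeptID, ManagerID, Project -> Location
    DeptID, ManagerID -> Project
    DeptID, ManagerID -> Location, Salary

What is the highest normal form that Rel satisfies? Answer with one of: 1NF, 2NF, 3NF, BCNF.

3NF

Candidate keys: {DeptID, ManagerID}, {DeptID, Project}. Prime attributes: {DeptID, ManagerID, Project}.
Project -> ManagerID: {Project}⁺ = {ManagerID, Project}, which is not all of the attributes, so the left side is not a superkey — BCNF is violated.
But every attribute on its right side ({ManagerID}) is prime, and the same holds for every other non-superkey FD, so 3NF still holds.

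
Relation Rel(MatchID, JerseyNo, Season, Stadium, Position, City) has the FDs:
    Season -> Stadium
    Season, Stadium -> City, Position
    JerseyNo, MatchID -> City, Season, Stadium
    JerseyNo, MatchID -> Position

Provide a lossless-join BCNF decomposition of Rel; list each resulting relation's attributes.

Candidate key of the original relation: {JerseyNo, MatchID}.
Within {City, JerseyNo, MatchID, Position, Season, Stadium}: {Season}⁺ ∩ {City, JerseyNo, MatchID, Position, Season, Stadium} = {City, Position, Season, Stadium}, not the whole set, so Season -> City, Position, Stadium violates BCNF; decompose into {City, Position, Season, Stadium} and {JerseyNo, MatchID, Season}.
{City, Position, Season, Stadium}: every determinant is a superkey — BCNF.
{JerseyNo, MatchID, Season}: every determinant is a superkey — BCNF.

{City, Position, Season, Stadium}; {JerseyNo, MatchID, Season}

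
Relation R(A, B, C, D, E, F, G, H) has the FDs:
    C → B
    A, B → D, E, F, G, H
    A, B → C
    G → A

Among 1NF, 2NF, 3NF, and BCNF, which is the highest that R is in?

Candidate keys: {A, B}, {A, C}, {B, G}, {C, G}. Prime attributes: {A, B, C, G}.
For C → B we have {C}⁺ = {B, C}; {C} is not a superkey, so BCNF fails.
But every attribute on its right side ({B}) is prime, and the same holds for every other non-superkey FD, so 3NF still holds.

3NF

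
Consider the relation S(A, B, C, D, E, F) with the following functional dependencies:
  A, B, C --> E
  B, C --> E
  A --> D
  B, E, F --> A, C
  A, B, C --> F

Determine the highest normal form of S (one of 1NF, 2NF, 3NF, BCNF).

Candidate keys: {A, B, C}, {B, C, F}, {B, E, F}. Prime attributes: {A, B, C, E, F}.
B, C --> E breaks BCNF: {B, C}⁺ = {B, C, E}, so {B, C} is not a superkey.
Because {D} is non-prime and the left side of A --> D is not a superkey, the relation is not in 3NF.
Since {A} ⊂ {A, B, C} and {A}⁺ ⊇ {D} with {D} non-prime, there is a partial dependency; 2NF fails.

1NF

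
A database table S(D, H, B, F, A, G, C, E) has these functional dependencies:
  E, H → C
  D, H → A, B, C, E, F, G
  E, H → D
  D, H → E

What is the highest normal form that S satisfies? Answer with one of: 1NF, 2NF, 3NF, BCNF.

BCNF

Candidate keys: {D, H}, {E, H}. Prime attributes: {D, E, H}.
Each dependency's left side is a superkey — BCNF holds.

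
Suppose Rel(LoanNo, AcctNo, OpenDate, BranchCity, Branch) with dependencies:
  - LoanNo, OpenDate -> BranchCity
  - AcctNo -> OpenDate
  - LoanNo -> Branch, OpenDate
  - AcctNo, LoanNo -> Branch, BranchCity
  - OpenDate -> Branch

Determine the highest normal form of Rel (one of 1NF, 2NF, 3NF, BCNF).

1NF

Candidate key: {AcctNo, LoanNo}. Prime attributes: {AcctNo, LoanNo}.
For LoanNo, OpenDate -> BranchCity we have {LoanNo, OpenDate}⁺ = {Branch, BranchCity, LoanNo, OpenDate}; {LoanNo, OpenDate} is not a superkey, so BCNF fails.
LoanNo, OpenDate -> BranchCity determines the non-prime attribute {BranchCity} from a non-superkey — 3NF is violated.
{AcctNo} is a proper subset of the key {AcctNo, LoanNo}, and {AcctNo}⁺ contains the non-prime attributes {Branch, OpenDate} — a partial dependency, so 2NF is violated.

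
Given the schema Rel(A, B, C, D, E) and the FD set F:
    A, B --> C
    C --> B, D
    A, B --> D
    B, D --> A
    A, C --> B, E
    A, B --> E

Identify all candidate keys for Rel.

{A, B}, {B, D}, {C}

{C}⁺ = {A, B, C, D, E}, which is every attribute, so {C} is a candidate key.
{A, B}⁺ = {A, B, C, D, E}, which is every attribute, so {A, B} is a candidate key.
{B, D}⁺ = {A, B, C, D, E}, which is every attribute, so {B, D} is a candidate key.
These are minimal and exhaustive — every other superkey contains one of them.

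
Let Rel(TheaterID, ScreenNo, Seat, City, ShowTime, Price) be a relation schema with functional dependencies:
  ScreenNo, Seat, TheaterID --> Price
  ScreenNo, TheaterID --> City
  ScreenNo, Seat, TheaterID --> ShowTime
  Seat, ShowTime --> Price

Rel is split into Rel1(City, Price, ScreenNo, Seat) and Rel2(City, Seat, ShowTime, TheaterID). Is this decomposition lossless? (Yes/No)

No

The shared attributes are {City, Seat} and {City, Seat}⁺ = {City, Seat}.
Rel1 ⊄ {City, Seat} and Rel2 ⊄ {City, Seat}, so the split is lossy.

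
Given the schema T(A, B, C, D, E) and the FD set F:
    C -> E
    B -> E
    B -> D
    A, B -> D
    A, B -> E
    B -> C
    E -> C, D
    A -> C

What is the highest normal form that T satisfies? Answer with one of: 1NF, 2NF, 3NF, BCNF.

Candidate key: {A, B}. Prime attributes: {A, B}.
C -> E: {C}⁺ = {C, D, E}, which is not all of the attributes, so the left side is not a superkey — BCNF is violated.
C -> E has non-prime {E} on the right and a non-superkey on the left, so 3NF fails.
{A} is a proper subset of the key {A, B}, and {A}⁺ contains the non-prime attributes {C, D, E} — a partial dependency, so 2NF is violated.

1NF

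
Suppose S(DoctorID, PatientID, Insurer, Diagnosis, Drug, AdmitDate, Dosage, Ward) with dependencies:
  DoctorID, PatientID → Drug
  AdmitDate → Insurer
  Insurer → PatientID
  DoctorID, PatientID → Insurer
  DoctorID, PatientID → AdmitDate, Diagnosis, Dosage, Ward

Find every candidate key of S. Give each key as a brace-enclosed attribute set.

{DoctorID} never appears on the right of any FD, so every key must include it.
{AdmitDate, DoctorID}⁺ = {AdmitDate, Diagnosis, DoctorID, Dosage, Drug, Insurer, PatientID, Ward} — all of the relation — so {AdmitDate, DoctorID} is a candidate key.
{DoctorID, Insurer}⁺ = {AdmitDate, Diagnosis, DoctorID, Dosage, Drug, Insurer, PatientID, Ward} — all of the relation — so {DoctorID, Insurer} is a candidate key.
{DoctorID, PatientID}⁺ = {AdmitDate, Diagnosis, DoctorID, Dosage, Drug, Insurer, PatientID, Ward} — all of the relation — so {DoctorID, PatientID} is a candidate key.
Any other superkey properly contains one of these, so there are no further candidate keys.

{AdmitDate, DoctorID}, {DoctorID, Insurer}, {DoctorID, PatientID}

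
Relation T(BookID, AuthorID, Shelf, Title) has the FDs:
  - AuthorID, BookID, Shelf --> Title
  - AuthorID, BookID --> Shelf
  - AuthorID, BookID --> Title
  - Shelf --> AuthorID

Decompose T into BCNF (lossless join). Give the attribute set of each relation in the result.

Candidate keys of the original relation: {AuthorID, BookID}, {BookID, Shelf}.
{AuthorID, BookID, Shelf, Title}: {Shelf} determines {AuthorID, Shelf} here but is not a superkey — split on Shelf --> AuthorID, giving {AuthorID, Shelf} and {BookID, Shelf, Title}.
{AuthorID, Shelf}: every determinant is a superkey — BCNF.
{BookID, Shelf, Title}: every determinant is a superkey — BCNF.

{AuthorID, Shelf}; {BookID, Shelf, Title}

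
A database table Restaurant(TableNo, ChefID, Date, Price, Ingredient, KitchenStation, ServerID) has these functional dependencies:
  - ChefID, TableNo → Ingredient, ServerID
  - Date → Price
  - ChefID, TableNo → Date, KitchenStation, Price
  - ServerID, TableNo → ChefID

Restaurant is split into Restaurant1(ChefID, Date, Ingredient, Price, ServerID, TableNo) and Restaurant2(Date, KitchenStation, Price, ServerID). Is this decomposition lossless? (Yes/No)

Common attributes: {Date, Price, ServerID}; their closure is {Date, Price, ServerID}.
The closure covers neither Restaurant1 nor Restaurant2 entirely; the join is not lossless.

No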